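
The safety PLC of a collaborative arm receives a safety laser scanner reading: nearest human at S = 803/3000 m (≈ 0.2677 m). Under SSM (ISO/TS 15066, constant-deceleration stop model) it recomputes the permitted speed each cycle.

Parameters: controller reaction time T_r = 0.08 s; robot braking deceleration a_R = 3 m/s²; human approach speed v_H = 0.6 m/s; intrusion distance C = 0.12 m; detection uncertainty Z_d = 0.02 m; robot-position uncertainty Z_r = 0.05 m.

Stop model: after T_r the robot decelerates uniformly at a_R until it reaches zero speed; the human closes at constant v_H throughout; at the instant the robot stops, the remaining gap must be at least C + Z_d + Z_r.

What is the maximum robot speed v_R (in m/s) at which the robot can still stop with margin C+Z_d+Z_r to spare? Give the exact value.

collect terms ⇒ (1/6)·v_R² + (7/25)·v_R + (-89/3000) = 0
  disc = (7/25)² − 4·(1/6)·(-89/3000) = 2209/22500 ; √disc = 47/150
  v_R = (−(7/25) + 47/150) / (2·(1/6)) = 1/10 m/s
check:
T_s = v_R/a_R = (1/10)/3 = 0.0333 s
robot in T_r: 0.1000·0.0800 = 0.0080 m
robot covers 0.1000·0.0333 − ½·3.0000·0.0333² = 0.0017 m while stopping
human over T_r+T_s: 0.6000·(0.0800+0.0333) = 0.0680 m
margins: 0.1200+0.0200+0.0500 = 0.1900 m
sum ≈ 0.0080+0.0017+0.0680+0.1900 ≈ 0.2677 m = S ✓

v_R_max = 1/10 m/s = 0.1000 m/s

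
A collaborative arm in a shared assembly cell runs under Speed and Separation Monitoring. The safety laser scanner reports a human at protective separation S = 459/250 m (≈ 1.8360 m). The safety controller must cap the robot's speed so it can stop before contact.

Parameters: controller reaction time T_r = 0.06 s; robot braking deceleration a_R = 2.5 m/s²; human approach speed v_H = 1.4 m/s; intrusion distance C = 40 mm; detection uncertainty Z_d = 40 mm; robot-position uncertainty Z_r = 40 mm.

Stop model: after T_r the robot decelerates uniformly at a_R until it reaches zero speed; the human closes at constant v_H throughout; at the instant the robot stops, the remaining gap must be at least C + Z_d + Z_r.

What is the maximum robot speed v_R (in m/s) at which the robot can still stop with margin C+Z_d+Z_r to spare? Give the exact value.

v_R_max = 17/10 m/s = 1.7000 m/s

collect terms ⇒ (1/5)·v_R² + (31/50)·v_R + (-204/125) = 0
  disc = (31/50)² − 4·(1/5)·(-204/125) = 169/100 ; √disc = 13/10
  v_R = (−(31/50) + 13/10) / (2·(1/5)) = 17/10 m/s
check:
braking lasts T_s = (17/10)/(5/2) = 0.6800 s
robot covers v_R·T_r = 1.7000·0.0600 = 0.1020 m before braking
braking distance = 1.7000²/(2·2.5000) = 0.5780 m
person approaches 1.4000·(0.0600+0.6800) = 1.0360 m
margins: 0.0400+0.0400+0.0400 = 0.1200 m
sum ≈ 0.1020+0.5780+1.0360+0.1200 ≈ 1.8360 m = S ✓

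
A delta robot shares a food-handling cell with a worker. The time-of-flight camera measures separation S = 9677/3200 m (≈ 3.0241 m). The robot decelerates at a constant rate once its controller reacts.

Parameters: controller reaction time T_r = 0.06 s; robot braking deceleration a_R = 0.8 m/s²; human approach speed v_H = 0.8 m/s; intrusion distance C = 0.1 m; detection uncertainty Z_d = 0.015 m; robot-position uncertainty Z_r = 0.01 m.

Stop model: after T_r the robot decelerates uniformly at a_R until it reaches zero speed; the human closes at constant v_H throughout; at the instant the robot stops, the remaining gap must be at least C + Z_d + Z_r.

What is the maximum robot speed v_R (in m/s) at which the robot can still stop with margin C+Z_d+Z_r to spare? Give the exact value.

quadratic (5/8)·v² + (53/50)·v + (-45617/16000) = 0
  disc = (53/50)² − 4·(5/8)·(-45617/16000) = 1320201/160000 ; √disc = 1149/400
  v_R = (−(53/50) + 1149/400) / (2·(5/8)) = 29/20 m/s
check:
T_s = v_R/a_R = (29/20)/(4/5) = 1.8125 s
robot covers v_R·T_r = 1.4500·0.0600 = 0.0870 m before braking
robot under decel: 1.4500²/(2·0.8000) = 1.3141 m
human over T_r+T_s: 0.8000·(0.0600+1.8125) = 1.4980 m
residual clearance needed = 0.1000+0.0150+0.0100 = 0.1250 m
sum ≈ 0.0870+1.3141+1.4980+0.1250 ≈ 3.0241 m = S ✓

v_R_max = 29/20 m/s = 1.4500 m/s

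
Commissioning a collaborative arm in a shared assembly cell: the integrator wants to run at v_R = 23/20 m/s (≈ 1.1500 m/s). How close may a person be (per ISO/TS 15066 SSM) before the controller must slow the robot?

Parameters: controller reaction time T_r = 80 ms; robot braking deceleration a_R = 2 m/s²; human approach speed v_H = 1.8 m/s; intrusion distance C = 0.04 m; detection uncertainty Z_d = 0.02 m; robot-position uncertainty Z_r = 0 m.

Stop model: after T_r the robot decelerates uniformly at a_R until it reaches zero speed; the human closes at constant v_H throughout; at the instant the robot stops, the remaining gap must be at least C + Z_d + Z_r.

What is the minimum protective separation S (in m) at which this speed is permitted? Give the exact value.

S_min = 13293/8000 m = 1.6616 m

braking lasts T_s = (23/20)/2 = 0.5750 s
robot in T_r: 1.1500·0.0800 = 0.0920 m
braking distance = 1.1500²/(2·2.0000) = 0.3306 m
human closes 1.8000·0.6550 = 1.1790 m
margins: 0.0400+0.0200+0.0000 = 0.0600 m
S_min ≈ 0.0920+0.3306+1.1790+0.0600  ⇒  S_min = 13293/8000 m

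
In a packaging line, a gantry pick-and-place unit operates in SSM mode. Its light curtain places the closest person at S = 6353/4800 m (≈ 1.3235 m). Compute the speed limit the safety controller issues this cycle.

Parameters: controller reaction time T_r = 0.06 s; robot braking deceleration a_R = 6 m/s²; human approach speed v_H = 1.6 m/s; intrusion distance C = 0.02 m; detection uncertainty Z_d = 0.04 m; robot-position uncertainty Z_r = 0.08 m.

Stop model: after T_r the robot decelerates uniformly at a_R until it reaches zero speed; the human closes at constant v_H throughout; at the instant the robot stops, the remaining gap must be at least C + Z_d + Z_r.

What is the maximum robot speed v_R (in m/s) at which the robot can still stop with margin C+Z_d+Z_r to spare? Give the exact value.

v_R_max = 43/20 m/s = 2.1500 m/s

quadratic (1/12)·v² + (49/150)·v + (-26101/24000) = 0
  disc = (49/150)² − 4·(1/12)·(-26101/24000) = 18769/40000 ; √disc = 137/200
  v_R = (−(49/150) + 137/200) / (2·(1/12)) = 43/20 m/s
check:
T_s = v_R/a_R = (43/20)/6 = 0.3583 s
robot covers v_R·T_r = 2.1500·0.0600 = 0.1290 m before braking
robot under decel: 2.1500²/(2·6.0000) = 0.3852 m
human over T_r+T_s: 1.6000·(0.0600+0.3583) = 0.6693 m
margins: 0.0200+0.0400+0.0800 = 0.1400 m
sum ≈ 0.1290+0.3852+0.6693+0.1400 ≈ 1.3235 m = S ✓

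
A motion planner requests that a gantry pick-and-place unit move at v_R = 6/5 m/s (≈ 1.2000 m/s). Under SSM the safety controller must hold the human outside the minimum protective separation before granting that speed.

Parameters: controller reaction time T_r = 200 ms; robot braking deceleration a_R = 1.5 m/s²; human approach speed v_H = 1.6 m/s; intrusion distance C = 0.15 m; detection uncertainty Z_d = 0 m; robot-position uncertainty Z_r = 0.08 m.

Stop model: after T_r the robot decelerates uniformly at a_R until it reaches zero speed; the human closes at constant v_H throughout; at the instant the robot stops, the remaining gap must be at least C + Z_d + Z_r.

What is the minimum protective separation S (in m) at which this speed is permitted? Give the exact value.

S_min = 51/20 m = 2.5500 m

T_s = v_R/a_R = (6/5)/(3/2) = 0.8000 s
robot in T_r: 1.2000·0.2000 = 0.2400 m
braking distance = 1.2000²/(2·1.5000) = 0.4800 m
person approaches 1.6000·(0.2000+0.8000) = 1.6000 m
margins: 0.1500+0.0000+0.0800 = 0.2300 m
S_min ≈ 0.2400+0.4800+1.6000+0.2300  ⇒  S_min = 51/20 m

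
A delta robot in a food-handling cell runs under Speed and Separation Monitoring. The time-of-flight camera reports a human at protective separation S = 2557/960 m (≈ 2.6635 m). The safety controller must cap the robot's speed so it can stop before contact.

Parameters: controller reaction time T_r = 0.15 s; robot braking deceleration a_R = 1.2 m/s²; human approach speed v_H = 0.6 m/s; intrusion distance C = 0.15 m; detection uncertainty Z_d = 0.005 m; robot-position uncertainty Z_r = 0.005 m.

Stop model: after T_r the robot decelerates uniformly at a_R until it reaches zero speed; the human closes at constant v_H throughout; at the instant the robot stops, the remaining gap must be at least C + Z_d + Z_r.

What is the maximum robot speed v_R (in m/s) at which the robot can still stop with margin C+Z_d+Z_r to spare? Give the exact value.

v_R_max = 7/4 m/s = 1.7500 m/s

quadratic (5/12)·v² + (13/20)·v + (-2317/960) = 0
  disc = (13/20)² − 4·(5/12)·(-2317/960) = 64009/14400 ; √disc = 253/120
  v_R = (−(13/20) + 253/120) / (2·(5/12)) = 7/4 m/s
check:
stop time T_s = (7/4)/(6/5) = 1.4583 s
reaction-phase robot travel = 1.7500·0.1500 = 0.2625 m
robot under decel: 1.7500²/(2·1.2000) = 1.2760 m
human over T_r+T_s: 0.6000·(0.1500+1.4583) = 0.9650 m
C+Z_d+Z_r = 0.1500+0.0050+0.0050 = 0.1600 m
sum ≈ 0.2625+1.2760+0.9650+0.1600 ≈ 2.6635 m = S ✓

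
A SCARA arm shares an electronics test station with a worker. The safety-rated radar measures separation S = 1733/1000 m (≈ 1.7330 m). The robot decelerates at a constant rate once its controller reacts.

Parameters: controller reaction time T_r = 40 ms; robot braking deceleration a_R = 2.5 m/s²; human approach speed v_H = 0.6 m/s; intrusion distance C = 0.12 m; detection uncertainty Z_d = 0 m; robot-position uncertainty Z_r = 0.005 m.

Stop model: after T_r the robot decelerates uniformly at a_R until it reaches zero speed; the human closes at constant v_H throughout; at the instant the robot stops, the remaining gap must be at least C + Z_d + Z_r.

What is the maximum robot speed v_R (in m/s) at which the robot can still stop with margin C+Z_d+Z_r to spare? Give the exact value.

at the boundary: (1/5)·v² + (7/25)·v + (-198/125) = 0
  disc = (7/25)² − 4·(1/5)·(-198/125) = 841/625 ; √disc = 29/25
  v_R = (−(7/25) + 29/25) / (2·(1/5)) = 11/5 m/s
check:
T_s = v_R/a_R = (11/5)/(5/2) = 0.8800 s
robot in T_r: 2.2000·0.0400 = 0.0880 m
robot covers 2.2000·0.8800 − ½·2.5000·0.8800² = 0.9680 m while stopping
person approaches 0.6000·(0.0400+0.8800) = 0.5520 m
residual clearance needed = 0.1200+0.0000+0.0050 = 0.1250 m
sum ≈ 0.0880+0.9680+0.5520+0.1250 ≈ 1.7330 m = S ✓

v_R_max = 11/5 m/s = 2.2000 m/s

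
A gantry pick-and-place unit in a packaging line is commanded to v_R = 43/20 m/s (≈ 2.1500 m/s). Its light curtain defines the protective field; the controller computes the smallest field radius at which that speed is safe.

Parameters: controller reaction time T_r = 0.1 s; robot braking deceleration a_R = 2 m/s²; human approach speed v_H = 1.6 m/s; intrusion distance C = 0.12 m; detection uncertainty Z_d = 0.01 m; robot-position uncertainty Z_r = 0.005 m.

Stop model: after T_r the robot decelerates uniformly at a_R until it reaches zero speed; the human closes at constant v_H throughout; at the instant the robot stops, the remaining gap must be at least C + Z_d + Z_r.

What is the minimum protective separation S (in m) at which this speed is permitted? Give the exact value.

S_min = 5417/1600 m = 3.3856 m

stop time T_s = (43/20)/2 = 1.0750 s
robot covers v_R·T_r = 2.1500·0.1000 = 0.2150 m before braking
robot under decel: 2.1500²/(2·2.0000) = 1.1556 m
person approaches 1.6000·(0.1000+1.0750) = 1.8800 m
residual clearance needed = 0.1200+0.0100+0.0050 = 0.1350 m
S_min ≈ 0.2150+1.1556+1.8800+0.1350  ⇒  S_min = 5417/1600 m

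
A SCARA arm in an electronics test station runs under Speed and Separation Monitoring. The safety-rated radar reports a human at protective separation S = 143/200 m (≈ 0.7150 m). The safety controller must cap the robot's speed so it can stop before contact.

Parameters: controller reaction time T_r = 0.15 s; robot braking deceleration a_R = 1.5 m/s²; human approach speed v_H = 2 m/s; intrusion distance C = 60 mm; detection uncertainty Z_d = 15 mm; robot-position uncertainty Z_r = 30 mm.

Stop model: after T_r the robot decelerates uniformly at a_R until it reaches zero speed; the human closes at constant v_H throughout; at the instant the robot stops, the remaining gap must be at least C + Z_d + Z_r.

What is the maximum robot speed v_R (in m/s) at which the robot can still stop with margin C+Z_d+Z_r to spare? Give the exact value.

v_R_max = 1/5 m/s = 0.2000 m/s

quadratic (1/3)·v² + (89/60)·v + (-31/100) = 0
  disc = (89/60)² − 4·(1/3)·(-31/100) = 9409/3600 ; √disc = 97/60
  v_R = (−(89/60) + 97/60) / (2·(1/3)) = 1/5 m/s
check:
braking lasts T_s = (1/5)/(3/2) = 0.1333 s
robot in T_r: 0.2000·0.1500 = 0.0300 m
robot under decel: 0.2000²/(2·1.5000) = 0.0133 m
person approaches 2.0000·(0.1500+0.1333) = 0.5667 m
C+Z_d+Z_r = 0.0600+0.0150+0.0300 = 0.1050 m
sum ≈ 0.0300+0.0133+0.5667+0.1050 ≈ 0.7150 m = S ✓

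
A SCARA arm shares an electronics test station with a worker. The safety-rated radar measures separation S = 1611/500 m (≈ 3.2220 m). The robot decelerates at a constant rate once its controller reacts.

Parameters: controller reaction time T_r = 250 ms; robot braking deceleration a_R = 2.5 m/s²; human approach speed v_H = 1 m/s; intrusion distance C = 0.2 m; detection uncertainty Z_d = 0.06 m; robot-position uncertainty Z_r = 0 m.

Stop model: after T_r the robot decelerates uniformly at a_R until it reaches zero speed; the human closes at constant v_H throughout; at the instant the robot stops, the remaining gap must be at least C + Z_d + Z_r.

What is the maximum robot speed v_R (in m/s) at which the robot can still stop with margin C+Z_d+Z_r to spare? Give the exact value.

collect terms ⇒ (1/5)·v_R² + (13/20)·v_R + (-339/125) = 0
  disc = (13/20)² − 4·(1/5)·(-339/125) = 25921/10000 ; √disc = 161/100
  v_R = (−(13/20) + 161/100) / (2·(1/5)) = 12/5 m/s
check:
T_s = v_R/a_R = (12/5)/(5/2) = 0.9600 s
robot covers v_R·T_r = 2.4000·0.2500 = 0.6000 m before braking
robot under decel: 2.4000²/(2·2.5000) = 1.1520 m
human closes 1.0000·1.2100 = 1.2100 m
C+Z_d+Z_r = 0.2000+0.0600+0.0000 = 0.2600 m
sum ≈ 0.6000+1.1520+1.2100+0.2600 ≈ 3.2220 m = S ✓

v_R_max = 12/5 m/s = 2.4000 m/s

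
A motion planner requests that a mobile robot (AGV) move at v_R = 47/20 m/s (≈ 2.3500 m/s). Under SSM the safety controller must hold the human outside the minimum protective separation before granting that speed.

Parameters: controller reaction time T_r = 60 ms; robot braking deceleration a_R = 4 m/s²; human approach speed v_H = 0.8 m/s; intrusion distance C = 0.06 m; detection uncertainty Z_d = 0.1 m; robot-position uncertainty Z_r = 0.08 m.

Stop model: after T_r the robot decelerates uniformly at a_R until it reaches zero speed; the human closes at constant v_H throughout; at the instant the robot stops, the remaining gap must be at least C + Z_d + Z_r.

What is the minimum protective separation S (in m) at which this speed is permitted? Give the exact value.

stop time T_s = (47/20)/4 = 0.5875 s
robot in T_r: 2.3500·0.0600 = 0.1410 m
braking distance = 2.3500²/(2·4.0000) = 0.6903 m
person approaches 0.8000·(0.0600+0.5875) = 0.5180 m
residual clearance needed = 0.0600+0.1000+0.0800 = 0.2400 m
S_min ≈ 0.1410+0.6903+0.5180+0.2400  ⇒  S_min = 25429/16000 m

S_min = 25429/16000 m = 1.5893 m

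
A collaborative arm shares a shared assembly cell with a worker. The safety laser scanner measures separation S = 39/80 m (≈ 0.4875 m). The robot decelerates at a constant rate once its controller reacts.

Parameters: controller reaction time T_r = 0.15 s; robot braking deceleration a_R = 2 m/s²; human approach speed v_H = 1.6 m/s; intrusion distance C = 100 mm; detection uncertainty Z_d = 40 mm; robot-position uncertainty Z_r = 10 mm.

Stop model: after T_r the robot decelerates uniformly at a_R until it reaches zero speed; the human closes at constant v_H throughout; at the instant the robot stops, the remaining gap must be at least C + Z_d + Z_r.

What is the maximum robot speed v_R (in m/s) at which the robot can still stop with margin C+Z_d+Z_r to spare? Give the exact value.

at the boundary: (1/4)·v² + (19/20)·v + (-39/400) = 0
  disc = (19/20)² − 4·(1/4)·(-39/400) = 1 ; √disc = 1
  v_R = (−(19/20) + 1) / (2·(1/4)) = 1/10 m/s
check:
stop time T_s = (1/10)/2 = 0.0500 s
robot in T_r: 0.1000·0.1500 = 0.0150 m
robot under decel: 0.1000²/(2·2.0000) = 0.0025 m
person approaches 1.6000·(0.1500+0.0500) = 0.3200 m
margins: 0.1000+0.0400+0.0100 = 0.1500 m
sum ≈ 0.0150+0.0025+0.3200+0.1500 ≈ 0.4875 m = S ✓

v_R_max = 1/10 m/s = 0.1000 m/s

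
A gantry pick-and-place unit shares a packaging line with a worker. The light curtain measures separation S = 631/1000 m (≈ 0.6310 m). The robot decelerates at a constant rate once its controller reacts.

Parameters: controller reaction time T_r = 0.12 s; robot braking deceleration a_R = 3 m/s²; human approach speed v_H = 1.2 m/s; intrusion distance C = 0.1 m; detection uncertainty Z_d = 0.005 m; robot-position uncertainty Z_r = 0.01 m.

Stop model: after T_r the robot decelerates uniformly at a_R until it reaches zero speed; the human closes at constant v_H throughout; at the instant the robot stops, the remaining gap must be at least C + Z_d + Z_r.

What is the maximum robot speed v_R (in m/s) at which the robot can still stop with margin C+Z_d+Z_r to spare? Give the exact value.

v_R_max = 3/5 m/s = 0.6000 m/s

at the boundary: (1/6)·v² + (13/25)·v + (-93/250) = 0
  disc = (13/25)² − 4·(1/6)·(-93/250) = 324/625 ; √disc = 18/25
  v_R = (−(13/25) + 18/25) / (2·(1/6)) = 3/5 m/s
check:
T_s = v_R/a_R = (3/5)/3 = 0.2000 s
robot covers v_R·T_r = 0.6000·0.1200 = 0.0720 m before braking
robot under decel: 0.6000²/(2·3.0000) = 0.0600 m
human over T_r+T_s: 1.2000·(0.1200+0.2000) = 0.3840 m
C+Z_d+Z_r = 0.1000+0.0050+0.0100 = 0.1150 m
sum ≈ 0.0720+0.0600+0.3840+0.1150 ≈ 0.6310 m = S ✓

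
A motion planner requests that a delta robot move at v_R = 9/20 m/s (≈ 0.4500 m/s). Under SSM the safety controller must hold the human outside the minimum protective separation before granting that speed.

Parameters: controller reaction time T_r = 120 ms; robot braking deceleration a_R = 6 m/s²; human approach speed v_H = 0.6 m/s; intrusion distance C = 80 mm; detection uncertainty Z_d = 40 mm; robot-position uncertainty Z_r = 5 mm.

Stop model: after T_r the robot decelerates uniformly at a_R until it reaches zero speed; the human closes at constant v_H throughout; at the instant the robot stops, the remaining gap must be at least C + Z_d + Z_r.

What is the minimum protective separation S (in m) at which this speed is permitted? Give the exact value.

S_min = 2503/8000 m = 0.3129 m

braking lasts T_s = (9/20)/6 = 0.0750 s
robot in T_r: 0.4500·0.1200 = 0.0540 m
robot covers 0.4500·0.0750 − ½·6.0000·0.0750² = 0.0169 m while stopping
person approaches 0.6000·(0.1200+0.0750) = 0.1170 m
C+Z_d+Z_r = 0.0800+0.0400+0.0050 = 0.1250 m
S_min ≈ 0.0540+0.0169+0.1170+0.1250  ⇒  S_min = 2503/8000 m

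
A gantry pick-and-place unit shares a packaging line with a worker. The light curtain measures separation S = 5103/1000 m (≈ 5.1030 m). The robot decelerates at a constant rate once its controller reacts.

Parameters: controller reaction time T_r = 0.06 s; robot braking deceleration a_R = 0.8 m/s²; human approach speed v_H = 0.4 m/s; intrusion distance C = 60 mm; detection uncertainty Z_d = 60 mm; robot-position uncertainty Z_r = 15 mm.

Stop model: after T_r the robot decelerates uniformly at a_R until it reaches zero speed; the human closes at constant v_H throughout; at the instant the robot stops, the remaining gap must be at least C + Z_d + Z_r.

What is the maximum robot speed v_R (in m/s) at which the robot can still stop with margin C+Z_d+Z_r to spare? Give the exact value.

v_R_max = 12/5 m/s = 2.4000 m/s

at the boundary: (5/8)·v² + (14/25)·v + (-618/125) = 0
  disc = (14/25)² − 4·(5/8)·(-618/125) = 7921/625 ; √disc = 89/25
  v_R = (−(14/25) + 89/25) / (2·(5/8)) = 12/5 m/s
check:
braking lasts T_s = (12/5)/(4/5) = 3.0000 s
robot in T_r: 2.4000·0.0600 = 0.1440 m
braking distance = 2.4000²/(2·0.8000) = 3.6000 m
human over T_r+T_s: 0.4000·(0.0600+3.0000) = 1.2240 m
residual clearance needed = 0.0600+0.0600+0.0150 = 0.1350 m
sum ≈ 0.1440+3.6000+1.2240+0.1350 ≈ 5.1030 m = S ✓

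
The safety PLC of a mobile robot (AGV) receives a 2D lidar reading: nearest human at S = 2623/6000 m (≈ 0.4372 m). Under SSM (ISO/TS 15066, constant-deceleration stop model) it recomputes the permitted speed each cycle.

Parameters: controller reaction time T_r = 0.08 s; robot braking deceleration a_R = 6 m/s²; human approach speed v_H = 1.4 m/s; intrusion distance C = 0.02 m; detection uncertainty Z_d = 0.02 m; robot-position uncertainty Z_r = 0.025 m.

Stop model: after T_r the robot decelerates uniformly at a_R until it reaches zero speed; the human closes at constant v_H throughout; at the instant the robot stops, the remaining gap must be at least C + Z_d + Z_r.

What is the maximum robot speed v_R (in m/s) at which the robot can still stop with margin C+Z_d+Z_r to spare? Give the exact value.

v_R_max = 7/10 m/s = 0.7000 m/s

quadratic (1/12)·v² + (47/150)·v + (-1561/6000) = 0
  disc = (47/150)² − 4·(1/12)·(-1561/6000) = 1849/10000 ; √disc = 43/100
  v_R = (−(47/150) + 43/100) / (2·(1/12)) = 7/10 m/s
check:
braking lasts T_s = (7/10)/6 = 0.1167 s
robot in T_r: 0.7000·0.0800 = 0.0560 m
robot covers 0.7000·0.1167 − ½·6.0000·0.1167² = 0.0408 m while stopping
human closes 1.4000·0.1967 = 0.2753 m
C+Z_d+Z_r = 0.0200+0.0200+0.0250 = 0.0650 m
sum ≈ 0.0560+0.0408+0.2753+0.0650 ≈ 0.4372 m = S ✓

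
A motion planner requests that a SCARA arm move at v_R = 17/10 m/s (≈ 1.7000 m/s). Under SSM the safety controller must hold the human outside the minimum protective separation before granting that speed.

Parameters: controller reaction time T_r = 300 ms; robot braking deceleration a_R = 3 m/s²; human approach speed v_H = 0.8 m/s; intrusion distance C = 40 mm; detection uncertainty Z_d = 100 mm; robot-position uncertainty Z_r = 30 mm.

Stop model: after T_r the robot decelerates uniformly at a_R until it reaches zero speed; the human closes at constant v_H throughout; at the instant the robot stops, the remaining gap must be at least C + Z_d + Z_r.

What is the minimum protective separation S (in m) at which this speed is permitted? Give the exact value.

braking lasts T_s = (17/10)/3 = 0.5667 s
robot in T_r: 1.7000·0.3000 = 0.5100 m
robot under decel: 1.7000²/(2·3.0000) = 0.4817 m
human over T_r+T_s: 0.8000·(0.3000+0.5667) = 0.6933 m
residual clearance needed = 0.0400+0.1000+0.0300 = 0.1700 m
S_min ≈ 0.5100+0.4817+0.6933+0.1700  ⇒  S_min = 371/200 m

S_min = 371/200 m = 1.8550 m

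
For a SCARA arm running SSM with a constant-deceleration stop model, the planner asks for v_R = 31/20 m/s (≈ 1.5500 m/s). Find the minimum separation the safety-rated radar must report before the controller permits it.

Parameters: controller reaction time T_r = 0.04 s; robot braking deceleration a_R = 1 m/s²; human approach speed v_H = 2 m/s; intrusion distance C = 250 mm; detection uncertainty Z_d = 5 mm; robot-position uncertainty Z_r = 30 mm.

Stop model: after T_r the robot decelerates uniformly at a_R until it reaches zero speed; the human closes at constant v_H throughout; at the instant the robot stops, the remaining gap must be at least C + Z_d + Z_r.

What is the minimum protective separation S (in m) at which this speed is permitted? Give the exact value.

S_min = 18913/4000 m = 4.7283 m

braking lasts T_s = (31/20)/1 = 1.5500 s
robot covers v_R·T_r = 1.5500·0.0400 = 0.0620 m before braking
robot under decel: 1.5500²/(2·1.0000) = 1.2012 m
human closes 2.0000·1.5900 = 3.1800 m
residual clearance needed = 0.2500+0.0050+0.0300 = 0.2850 m
S_min ≈ 0.0620+1.2012+3.1800+0.2850  ⇒  S_min = 18913/4000 m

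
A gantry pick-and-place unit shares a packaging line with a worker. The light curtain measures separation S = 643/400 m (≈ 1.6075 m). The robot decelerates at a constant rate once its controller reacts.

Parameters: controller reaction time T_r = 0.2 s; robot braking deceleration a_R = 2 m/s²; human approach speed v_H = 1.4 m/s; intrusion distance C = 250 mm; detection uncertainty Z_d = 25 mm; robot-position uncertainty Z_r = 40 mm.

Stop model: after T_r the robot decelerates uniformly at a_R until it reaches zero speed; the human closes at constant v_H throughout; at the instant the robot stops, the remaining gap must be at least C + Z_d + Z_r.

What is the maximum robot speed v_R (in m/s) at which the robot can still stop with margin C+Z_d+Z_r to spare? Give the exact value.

collect terms ⇒ (1/4)·v_R² + (9/10)·v_R + (-81/80) = 0
  disc = (9/10)² − 4·(1/4)·(-81/80) = 729/400 ; √disc = 27/20
  v_R = (−(9/10) + 27/20) / (2·(1/4)) = 9/10 m/s
check:
T_s = v_R/a_R = (9/10)/2 = 0.4500 s
robot in T_r: 0.9000·0.2000 = 0.1800 m
robot under decel: 0.9000²/(2·2.0000) = 0.2025 m
human closes 1.4000·0.6500 = 0.9100 m
margins: 0.2500+0.0250+0.0400 = 0.3150 m
sum ≈ 0.1800+0.2025+0.9100+0.3150 ≈ 1.6075 m = S ✓

v_R_max = 9/10 m/s = 0.9000 m/s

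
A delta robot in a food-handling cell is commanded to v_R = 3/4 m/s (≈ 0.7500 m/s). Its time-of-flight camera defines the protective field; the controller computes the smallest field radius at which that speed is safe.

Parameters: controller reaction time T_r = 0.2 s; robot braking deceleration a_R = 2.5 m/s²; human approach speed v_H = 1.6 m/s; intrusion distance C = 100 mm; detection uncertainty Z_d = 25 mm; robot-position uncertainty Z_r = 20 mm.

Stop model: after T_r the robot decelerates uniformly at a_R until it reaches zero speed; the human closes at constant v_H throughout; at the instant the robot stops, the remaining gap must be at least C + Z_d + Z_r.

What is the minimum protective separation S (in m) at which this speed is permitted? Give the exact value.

braking lasts T_s = (3/4)/(5/2) = 0.3000 s
robot in T_r: 0.7500·0.2000 = 0.1500 m
robot under decel: 0.7500²/(2·2.5000) = 0.1125 m
human closes 1.6000·0.5000 = 0.8000 m
margins: 0.1000+0.0250+0.0200 = 0.1450 m
S_min ≈ 0.1500+0.1125+0.8000+0.1450  ⇒  S_min = 483/400 m

S_min = 483/400 m = 1.2075 m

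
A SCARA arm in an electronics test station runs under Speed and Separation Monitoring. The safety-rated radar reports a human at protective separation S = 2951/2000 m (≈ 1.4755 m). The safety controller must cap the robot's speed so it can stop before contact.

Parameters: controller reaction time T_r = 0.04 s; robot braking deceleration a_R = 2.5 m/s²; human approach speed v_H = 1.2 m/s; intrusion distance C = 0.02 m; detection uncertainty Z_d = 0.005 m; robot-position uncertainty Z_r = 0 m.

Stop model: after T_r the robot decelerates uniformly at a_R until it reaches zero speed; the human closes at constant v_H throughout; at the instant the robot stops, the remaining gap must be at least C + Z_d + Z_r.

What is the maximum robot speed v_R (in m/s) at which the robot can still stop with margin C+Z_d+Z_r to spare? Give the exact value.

v_R_max = 33/20 m/s = 1.6500 m/s

collect terms ⇒ (1/5)·v_R² + (13/25)·v_R + (-561/400) = 0
  disc = (13/25)² − 4·(1/5)·(-561/400) = 3481/2500 ; √disc = 59/50
  v_R = (−(13/25) + 59/50) / (2·(1/5)) = 33/20 m/s
check:
T_s = v_R/a_R = (33/20)/(5/2) = 0.6600 s
robot in T_r: 1.6500·0.0400 = 0.0660 m
braking distance = 1.6500²/(2·2.5000) = 0.5445 m
human closes 1.2000·0.7000 = 0.8400 m
margins: 0.0200+0.0050+0.0000 = 0.0250 m
sum ≈ 0.0660+0.5445+0.8400+0.0250 ≈ 1.4755 m = S ✓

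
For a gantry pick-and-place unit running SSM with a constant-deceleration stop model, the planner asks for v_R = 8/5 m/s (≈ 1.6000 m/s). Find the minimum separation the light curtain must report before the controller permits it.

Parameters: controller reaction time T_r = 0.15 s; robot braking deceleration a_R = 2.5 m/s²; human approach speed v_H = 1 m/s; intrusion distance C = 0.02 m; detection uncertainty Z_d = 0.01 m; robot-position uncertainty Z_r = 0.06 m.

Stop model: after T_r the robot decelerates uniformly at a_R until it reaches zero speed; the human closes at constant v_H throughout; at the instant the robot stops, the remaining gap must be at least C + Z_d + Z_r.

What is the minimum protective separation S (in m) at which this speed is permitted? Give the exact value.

braking lasts T_s = (8/5)/(5/2) = 0.6400 s
reaction-phase robot travel = 1.6000·0.1500 = 0.2400 m
robot covers 1.6000·0.6400 − ½·2.5000·0.6400² = 0.5120 m while stopping
human over T_r+T_s: 1.0000·(0.1500+0.6400) = 0.7900 m
C+Z_d+Z_r = 0.0200+0.0100+0.0600 = 0.0900 m
S_min ≈ 0.2400+0.5120+0.7900+0.0900  ⇒  S_min = 204/125 m

S_min = 204/125 m = 1.6320 m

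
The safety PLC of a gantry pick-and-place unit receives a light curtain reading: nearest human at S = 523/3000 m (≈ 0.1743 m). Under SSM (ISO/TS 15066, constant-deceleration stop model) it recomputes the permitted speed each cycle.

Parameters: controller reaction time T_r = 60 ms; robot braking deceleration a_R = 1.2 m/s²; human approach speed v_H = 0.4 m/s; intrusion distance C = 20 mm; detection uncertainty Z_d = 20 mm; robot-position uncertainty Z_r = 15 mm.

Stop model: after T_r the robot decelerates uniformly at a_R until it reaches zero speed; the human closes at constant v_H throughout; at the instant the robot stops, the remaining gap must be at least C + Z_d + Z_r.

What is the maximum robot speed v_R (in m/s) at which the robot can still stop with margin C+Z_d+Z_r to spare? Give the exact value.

quadratic (5/12)·v² + (59/150)·v + (-143/1500) = 0
  disc = (59/150)² − 4·(5/12)·(-143/1500) = 196/625 ; √disc = 14/25
  v_R = (−(59/150) + 14/25) / (2·(5/12)) = 1/5 m/s
check:
T_s = v_R/a_R = (1/5)/(6/5) = 0.1667 s
robot in T_r: 0.2000·0.0600 = 0.0120 m
robot covers 0.2000·0.1667 − ½·1.2000·0.1667² = 0.0167 m while stopping
human over T_r+T_s: 0.4000·(0.0600+0.1667) = 0.0907 m
margins: 0.0200+0.0200+0.0150 = 0.0550 m
sum ≈ 0.0120+0.0167+0.0907+0.0550 ≈ 0.1743 m = S ✓

v_R_max = 1/5 m/s = 0.2000 m/s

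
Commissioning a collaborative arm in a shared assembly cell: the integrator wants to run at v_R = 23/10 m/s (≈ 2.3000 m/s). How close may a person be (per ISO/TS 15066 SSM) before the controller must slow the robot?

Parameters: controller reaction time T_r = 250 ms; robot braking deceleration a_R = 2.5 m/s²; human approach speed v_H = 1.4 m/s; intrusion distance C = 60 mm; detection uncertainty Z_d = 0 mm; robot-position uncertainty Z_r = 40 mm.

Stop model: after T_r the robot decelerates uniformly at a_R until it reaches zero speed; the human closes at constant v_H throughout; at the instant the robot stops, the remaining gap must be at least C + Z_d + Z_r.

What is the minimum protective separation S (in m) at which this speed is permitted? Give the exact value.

S_min = 3371/1000 m = 3.3710 m

T_s = v_R/a_R = (23/10)/(5/2) = 0.9200 s
robot in T_r: 2.3000·0.2500 = 0.5750 m
robot under decel: 2.3000²/(2·2.5000) = 1.0580 m
human closes 1.4000·1.1700 = 1.6380 m
C+Z_d+Z_r = 0.0600+0.0000+0.0400 = 0.1000 m
S_min ≈ 0.5750+1.0580+1.6380+0.1000  ⇒  S_min = 3371/1000 m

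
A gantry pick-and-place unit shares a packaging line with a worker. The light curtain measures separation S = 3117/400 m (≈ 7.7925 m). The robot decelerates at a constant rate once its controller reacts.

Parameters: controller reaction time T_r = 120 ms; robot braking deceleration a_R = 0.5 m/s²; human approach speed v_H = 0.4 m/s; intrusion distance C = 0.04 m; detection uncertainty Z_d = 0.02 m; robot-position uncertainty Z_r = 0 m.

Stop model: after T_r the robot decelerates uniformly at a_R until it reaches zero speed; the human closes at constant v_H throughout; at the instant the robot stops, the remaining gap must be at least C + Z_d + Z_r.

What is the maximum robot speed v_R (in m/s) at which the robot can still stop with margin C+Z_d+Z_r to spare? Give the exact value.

v_R_max = 47/20 m/s = 2.3500 m/s

collect terms ⇒ (1)·v_R² + (23/25)·v_R + (-15369/2000) = 0
  disc = (23/25)² − 4·(1)·(-15369/2000) = 78961/2500 ; √disc = 281/50
  v_R = (−(23/25) + 281/50) / (2·(1)) = 47/20 m/s
check:
T_s = v_R/a_R = (47/20)/(1/2) = 4.7000 s
robot covers v_R·T_r = 2.3500·0.1200 = 0.2820 m before braking
braking distance = 2.3500²/(2·0.5000) = 5.5225 m
human closes 0.4000·4.8200 = 1.9280 m
C+Z_d+Z_r = 0.0400+0.0200+0.0000 = 0.0600 m
sum ≈ 0.2820+5.5225+1.9280+0.0600 ≈ 7.7925 m = S ✓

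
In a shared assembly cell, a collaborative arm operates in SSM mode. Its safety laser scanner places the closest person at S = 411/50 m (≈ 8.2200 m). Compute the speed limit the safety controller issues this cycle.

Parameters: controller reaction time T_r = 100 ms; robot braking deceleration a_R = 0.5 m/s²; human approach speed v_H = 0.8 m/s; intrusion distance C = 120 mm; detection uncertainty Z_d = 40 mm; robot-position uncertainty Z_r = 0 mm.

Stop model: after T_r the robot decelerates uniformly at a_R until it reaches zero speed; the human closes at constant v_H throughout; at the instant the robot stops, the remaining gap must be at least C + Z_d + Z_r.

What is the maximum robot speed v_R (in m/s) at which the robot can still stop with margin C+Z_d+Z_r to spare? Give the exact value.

v_R_max = 21/10 m/s = 2.1000 m/s

quadratic (1)·v² + (17/10)·v + (-399/50) = 0
  disc = (17/10)² − 4·(1)·(-399/50) = 3481/100 ; √disc = 59/10
  v_R = (−(17/10) + 59/10) / (2·(1)) = 21/10 m/s
check:
braking lasts T_s = (21/10)/(1/2) = 4.2000 s
reaction-phase robot travel = 2.1000·0.1000 = 0.2100 m
robot covers 2.1000·4.2000 − ½·0.5000·4.2000² = 4.4100 m while stopping
human closes 0.8000·4.3000 = 3.4400 m
residual clearance needed = 0.1200+0.0400+0.0000 = 0.1600 m
sum ≈ 0.2100+4.4100+3.4400+0.1600 ≈ 8.2200 m = S ✓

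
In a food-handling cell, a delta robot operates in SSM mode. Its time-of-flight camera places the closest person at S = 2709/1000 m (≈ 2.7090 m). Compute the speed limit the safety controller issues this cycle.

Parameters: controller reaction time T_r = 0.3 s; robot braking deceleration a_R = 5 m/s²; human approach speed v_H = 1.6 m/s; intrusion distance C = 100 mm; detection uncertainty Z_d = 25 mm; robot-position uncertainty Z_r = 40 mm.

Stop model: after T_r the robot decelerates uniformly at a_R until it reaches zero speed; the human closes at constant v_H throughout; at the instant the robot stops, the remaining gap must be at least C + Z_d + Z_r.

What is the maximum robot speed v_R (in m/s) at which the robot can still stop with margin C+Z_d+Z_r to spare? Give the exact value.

quadratic (1/10)·v² + (31/50)·v + (-258/125) = 0
  disc = (31/50)² − 4·(1/10)·(-258/125) = 121/100 ; √disc = 11/10
  v_R = (−(31/50) + 11/10) / (2·(1/10)) = 12/5 m/s
check:
braking lasts T_s = (12/5)/5 = 0.4800 s
robot in T_r: 2.4000·0.3000 = 0.7200 m
robot covers 2.4000·0.4800 − ½·5.0000·0.4800² = 0.5760 m while stopping
person approaches 1.6000·(0.3000+0.4800) = 1.2480 m
C+Z_d+Z_r = 0.1000+0.0250+0.0400 = 0.1650 m
sum ≈ 0.7200+0.5760+1.2480+0.1650 ≈ 2.7090 m = S ✓

v_R_max = 12/5 m/s = 2.4000 m/s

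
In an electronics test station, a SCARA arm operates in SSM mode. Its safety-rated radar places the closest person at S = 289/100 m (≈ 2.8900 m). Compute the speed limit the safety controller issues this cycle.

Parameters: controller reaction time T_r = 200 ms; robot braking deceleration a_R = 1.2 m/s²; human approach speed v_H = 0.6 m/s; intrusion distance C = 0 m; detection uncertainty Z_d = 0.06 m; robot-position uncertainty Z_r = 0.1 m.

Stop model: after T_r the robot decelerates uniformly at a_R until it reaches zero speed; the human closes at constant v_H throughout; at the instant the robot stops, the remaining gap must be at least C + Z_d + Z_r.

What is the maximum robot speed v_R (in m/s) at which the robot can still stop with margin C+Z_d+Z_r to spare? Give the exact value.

v_R_max = 9/5 m/s = 1.8000 m/s

at the boundary: (5/12)·v² + (7/10)·v + (-261/100) = 0
  disc = (7/10)² − 4·(5/12)·(-261/100) = 121/25 ; √disc = 11/5
  v_R = (−(7/10) + 11/5) / (2·(5/12)) = 9/5 m/s
check:
stop time T_s = (9/5)/(6/5) = 1.5000 s
reaction-phase robot travel = 1.8000·0.2000 = 0.3600 m
robot covers 1.8000·1.5000 − ½·1.2000·1.5000² = 1.3500 m while stopping
human closes 0.6000·1.7000 = 1.0200 m
C+Z_d+Z_r = 0.0000+0.0600+0.1000 = 0.1600 m
sum ≈ 0.3600+1.3500+1.0200+0.1600 ≈ 2.8900 m = S ✓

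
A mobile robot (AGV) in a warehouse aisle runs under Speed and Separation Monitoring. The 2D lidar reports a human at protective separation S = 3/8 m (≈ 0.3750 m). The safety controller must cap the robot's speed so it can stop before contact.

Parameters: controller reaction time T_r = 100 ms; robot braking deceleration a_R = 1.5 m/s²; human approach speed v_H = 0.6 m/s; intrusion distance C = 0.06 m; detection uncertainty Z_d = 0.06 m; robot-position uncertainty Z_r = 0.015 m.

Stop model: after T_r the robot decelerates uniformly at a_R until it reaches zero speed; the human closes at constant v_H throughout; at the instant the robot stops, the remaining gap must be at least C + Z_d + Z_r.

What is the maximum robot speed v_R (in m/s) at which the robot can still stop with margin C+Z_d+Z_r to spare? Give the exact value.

v_R_max = 3/10 m/s = 0.3000 m/s

collect terms ⇒ (1/3)·v_R² + (1/2)·v_R + (-9/50) = 0
  disc = (1/2)² − 4·(1/3)·(-9/50) = 49/100 ; √disc = 7/10
  v_R = (−(1/2) + 7/10) / (2·(1/3)) = 3/10 m/s
check:
T_s = v_R/a_R = (3/10)/(3/2) = 0.2000 s
reaction-phase robot travel = 0.3000·0.1000 = 0.0300 m
robot under decel: 0.3000²/(2·1.5000) = 0.0300 m
human closes 0.6000·0.3000 = 0.1800 m
residual clearance needed = 0.0600+0.0600+0.0150 = 0.1350 m
sum ≈ 0.0300+0.0300+0.1800+0.1350 ≈ 0.3750 m = S ✓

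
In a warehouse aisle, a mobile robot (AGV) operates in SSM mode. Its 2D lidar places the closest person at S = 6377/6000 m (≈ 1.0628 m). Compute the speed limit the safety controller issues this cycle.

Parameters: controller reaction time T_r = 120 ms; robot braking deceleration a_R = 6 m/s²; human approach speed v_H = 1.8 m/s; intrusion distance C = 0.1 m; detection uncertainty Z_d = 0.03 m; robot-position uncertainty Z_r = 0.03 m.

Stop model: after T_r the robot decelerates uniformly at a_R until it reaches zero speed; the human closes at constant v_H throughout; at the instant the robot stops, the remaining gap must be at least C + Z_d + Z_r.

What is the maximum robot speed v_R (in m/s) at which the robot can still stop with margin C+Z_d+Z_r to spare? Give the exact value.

v_R_max = 13/10 m/s = 1.3000 m/s

collect terms ⇒ (1/12)·v_R² + (21/50)·v_R + (-4121/6000) = 0
  disc = (21/50)² − 4·(1/12)·(-4121/6000) = 36481/90000 ; √disc = 191/300
  v_R = (−(21/50) + 191/300) / (2·(1/12)) = 13/10 m/s
check:
T_s = v_R/a_R = (13/10)/6 = 0.2167 s
reaction-phase robot travel = 1.3000·0.1200 = 0.1560 m
robot under decel: 1.3000²/(2·6.0000) = 0.1408 m
person approaches 1.8000·(0.1200+0.2167) = 0.6060 m
residual clearance needed = 0.1000+0.0300+0.0300 = 0.1600 m
sum ≈ 0.1560+0.1408+0.6060+0.1600 ≈ 1.0628 m = S ✓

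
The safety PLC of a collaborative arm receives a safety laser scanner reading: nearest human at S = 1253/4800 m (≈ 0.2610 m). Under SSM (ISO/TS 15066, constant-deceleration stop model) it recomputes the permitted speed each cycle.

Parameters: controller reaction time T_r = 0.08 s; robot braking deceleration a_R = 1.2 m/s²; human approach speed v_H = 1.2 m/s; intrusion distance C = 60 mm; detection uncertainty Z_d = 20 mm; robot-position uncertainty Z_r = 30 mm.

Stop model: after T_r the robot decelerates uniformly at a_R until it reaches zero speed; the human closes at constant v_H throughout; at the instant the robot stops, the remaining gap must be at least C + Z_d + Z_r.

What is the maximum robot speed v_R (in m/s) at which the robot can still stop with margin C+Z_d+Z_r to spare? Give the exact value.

at the boundary: (5/12)·v² + (27/25)·v + (-1321/24000) = 0
  disc = (27/25)² − 4·(5/12)·(-1321/24000) = 452929/360000 ; √disc = 673/600
  v_R = (−(27/25) + 673/600) / (2·(5/12)) = 1/20 m/s
check:
T_s = v_R/a_R = (1/20)/(6/5) = 0.0417 s
reaction-phase robot travel = 0.0500·0.0800 = 0.0040 m
robot under decel: 0.0500²/(2·1.2000) = 0.0010 m
person approaches 1.2000·(0.0800+0.0417) = 0.1460 m
C+Z_d+Z_r = 0.0600+0.0200+0.0300 = 0.1100 m
sum ≈ 0.0040+0.0010+0.1460+0.1100 ≈ 0.2610 m = S ✓

v_R_max = 1/20 m/s = 0.0500 m/s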